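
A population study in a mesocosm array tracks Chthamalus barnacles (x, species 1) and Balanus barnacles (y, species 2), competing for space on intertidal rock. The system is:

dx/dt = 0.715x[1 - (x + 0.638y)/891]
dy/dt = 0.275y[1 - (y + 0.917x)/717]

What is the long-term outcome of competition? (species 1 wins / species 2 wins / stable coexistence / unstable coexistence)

species 1 excludes species 2

Compare the nullcline intercepts: K1/α12 = 891/0.638 = 1400 > K2 = 717; K2/α21 = 717/0.917 = 782 < K1 = 891.
Since the inequalities point opposite ways, species 1 can invade but species 2 cannot.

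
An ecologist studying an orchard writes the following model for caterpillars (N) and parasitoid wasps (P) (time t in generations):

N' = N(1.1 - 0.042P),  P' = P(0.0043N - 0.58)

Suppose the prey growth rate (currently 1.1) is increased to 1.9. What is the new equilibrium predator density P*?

At the interior fixed point, setting dN/dt = 0 with N > 0 fixes P* = (prey growth rate)/(NP coefficient) — independent of the other coefficients.
With the change, P* = 1.9/0.042 = 45.2; it rises from 26.2.

P* ≈ 45.2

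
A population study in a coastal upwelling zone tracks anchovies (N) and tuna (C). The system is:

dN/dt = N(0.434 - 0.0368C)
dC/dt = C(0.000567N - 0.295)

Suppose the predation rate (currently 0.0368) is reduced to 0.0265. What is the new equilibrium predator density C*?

C* ≈ 16.4

At the interior fixed point, setting dN/dt = 0 with N > 0 fixes C* = (prey growth rate)/(NC coefficient) — independent of the other coefficients.
With the change, C* = 0.434/0.0265 = 16.4; it rises from 11.8.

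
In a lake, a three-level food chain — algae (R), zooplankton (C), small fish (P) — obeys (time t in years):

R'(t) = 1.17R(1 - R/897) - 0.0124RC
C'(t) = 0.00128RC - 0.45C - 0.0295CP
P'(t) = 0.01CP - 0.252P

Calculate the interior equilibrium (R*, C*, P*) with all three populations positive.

From dP/dt = 0: 0.01C* = 0.252, so C* = 25.2.
From dR/dt = 0: 1.17(1 - R*/897) = 0.0124·25.2, giving R* = 897·(1 - 0.267) = 657.
From dC/dt = 0: 0.00128·657 - 0.45 = 0.0295P*, so P* = 0.392/0.0295 = 13.3.

R* ≈ 657, C* ≈ 25.2, P* ≈ 13.3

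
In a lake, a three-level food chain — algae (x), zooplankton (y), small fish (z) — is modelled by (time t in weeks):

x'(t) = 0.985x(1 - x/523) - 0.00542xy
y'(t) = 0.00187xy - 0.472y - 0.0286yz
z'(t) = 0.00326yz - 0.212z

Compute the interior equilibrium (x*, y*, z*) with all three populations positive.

x* ≈ 336, y* ≈ 65, z* ≈ 5.46

From dz/dt = 0: 0.00326y* = 0.212, so y* = 65.
From dx/dt = 0: 0.985(1 - x*/523) = 0.00542·65, giving x* = 523·(1 - 0.358) = 336.
From dy/dt = 0: 0.00187·336 - 0.472 = 0.0286z*, so z* = 0.156/0.0286 = 5.46.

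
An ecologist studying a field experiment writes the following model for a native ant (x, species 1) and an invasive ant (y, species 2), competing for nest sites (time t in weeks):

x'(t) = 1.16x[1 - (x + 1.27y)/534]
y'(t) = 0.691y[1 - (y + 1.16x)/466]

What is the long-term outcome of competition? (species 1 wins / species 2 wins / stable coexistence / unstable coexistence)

unstable coexistence (outcome depends on initial conditions)

Compare the nullcline intercepts: K1/α12 = 534/1.27 = 420 < K2 = 466; K2/α21 = 466/1.16 = 402 < K1 = 534.
Since both are reversed, neither can invade when rare; the interior point is a saddle.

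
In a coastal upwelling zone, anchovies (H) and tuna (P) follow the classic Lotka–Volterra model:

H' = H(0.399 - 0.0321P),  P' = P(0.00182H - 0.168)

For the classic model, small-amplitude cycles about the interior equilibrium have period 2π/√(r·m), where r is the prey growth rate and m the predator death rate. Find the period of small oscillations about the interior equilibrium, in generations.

Here r = 0.399 and m = 0.168, so r·m = 0.067.
ω = √0.067 = 0.259 per generation, hence T = 2π/ω ≈ 24.3 generations.

T ≈ 24.3 generations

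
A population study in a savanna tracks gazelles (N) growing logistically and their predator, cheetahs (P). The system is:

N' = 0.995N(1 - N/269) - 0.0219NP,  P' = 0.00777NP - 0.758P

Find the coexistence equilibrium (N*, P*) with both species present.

N* ≈ 97.6, P* ≈ 29

From dP/dt = 0 with P > 0: 0.00777N* = 0.758, so N* = 97.6.
Substitute into dN/dt = 0: 0.995(1 - 97.6/269) = 0.0219P*.
The bracket is 0.637, giving P* = 0.634/0.0219 = 29.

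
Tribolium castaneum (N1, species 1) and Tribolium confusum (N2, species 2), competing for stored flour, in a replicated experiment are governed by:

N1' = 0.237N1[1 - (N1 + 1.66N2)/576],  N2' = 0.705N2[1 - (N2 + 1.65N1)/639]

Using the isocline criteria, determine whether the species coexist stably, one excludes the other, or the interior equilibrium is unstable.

Compare the nullcline intercepts: K1/α12 = 576/1.66 = 347 < K2 = 639; K2/α21 = 639/1.65 = 387 < K1 = 576.
Since both are reversed, neither can invade when rare; the interior point is a saddle.

unstable coexistence (outcome depends on initial conditions)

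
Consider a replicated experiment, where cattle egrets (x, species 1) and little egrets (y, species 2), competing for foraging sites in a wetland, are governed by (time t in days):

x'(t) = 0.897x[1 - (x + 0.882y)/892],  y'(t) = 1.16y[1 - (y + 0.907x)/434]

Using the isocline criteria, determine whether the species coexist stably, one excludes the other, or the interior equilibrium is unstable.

species 1 excludes species 2

Compare the nullcline intercepts: K1/α12 = 892/0.882 = 1010 > K2 = 434; K2/α21 = 434/0.907 = 479 < K1 = 892.
Since the inequalities point opposite ways, species 1 can invade but species 2 cannot.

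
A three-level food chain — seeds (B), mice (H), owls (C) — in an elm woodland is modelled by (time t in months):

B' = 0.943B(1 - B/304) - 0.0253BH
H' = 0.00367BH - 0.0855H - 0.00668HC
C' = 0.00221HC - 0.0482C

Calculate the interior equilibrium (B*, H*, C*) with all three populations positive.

From dC/dt = 0: 0.00221H* = 0.0482, so H* = 21.8.
From dB/dt = 0: 0.943(1 - B*/304) = 0.0253·21.8, giving B* = 304·(1 - 0.585) = 126.
From dH/dt = 0: 0.00367·126 - 0.0855 = 0.00668C*, so C* = 0.377/0.00668 = 56.5.

B* ≈ 126, H* ≈ 21.8, C* ≈ 56.5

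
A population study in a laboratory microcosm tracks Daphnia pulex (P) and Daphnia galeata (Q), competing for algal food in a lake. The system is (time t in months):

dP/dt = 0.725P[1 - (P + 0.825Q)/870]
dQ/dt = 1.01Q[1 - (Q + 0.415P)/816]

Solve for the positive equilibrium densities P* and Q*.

Setting both brackets to zero gives the nullclines P + 0.825Q = 870 and 0.415P + Q = 816.
Substituting Q = 816 - 0.415P into the first: P(1 - 0.825·0.415) = 870 - 0.825·816.
So P* = 197/0.658 = 299, and then Q* = 816 - 0.415·299 = 692.

P* ≈ 299, Q* ≈ 692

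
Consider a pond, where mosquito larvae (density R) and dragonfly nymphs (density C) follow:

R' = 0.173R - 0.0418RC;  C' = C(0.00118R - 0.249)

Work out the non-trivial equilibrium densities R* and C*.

Set dC/dt = 0 with C > 0: 0.00118R - 0.249 = 0, so R* = 0.249/0.00118 = 211.
Set dR/dt = 0 with R > 0: 0.173 - 0.0418C = 0, so C* = 0.173/0.0418 = 4.14.

R* ≈ 211, C* ≈ 4.14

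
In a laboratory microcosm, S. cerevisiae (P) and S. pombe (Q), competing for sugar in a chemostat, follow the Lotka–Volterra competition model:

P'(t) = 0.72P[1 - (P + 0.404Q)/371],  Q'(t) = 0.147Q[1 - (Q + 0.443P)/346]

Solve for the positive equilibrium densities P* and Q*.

Setting both brackets to zero gives the nullclines P + 0.404Q = 371 and 0.443P + Q = 346.
Substituting Q = 346 - 0.443P into the first: P(1 - 0.404·0.443) = 371 - 0.404·346.
So P* = 231/0.821 = 282, and then Q* = 346 - 0.443·282 = 221.

P* ≈ 282, Q* ≈ 221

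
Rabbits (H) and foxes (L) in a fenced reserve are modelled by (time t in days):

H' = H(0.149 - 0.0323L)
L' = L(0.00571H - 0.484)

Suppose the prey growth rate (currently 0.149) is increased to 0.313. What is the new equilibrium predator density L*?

L* ≈ 9.69

At the interior fixed point, setting dH/dt = 0 with H > 0 fixes L* = (prey growth rate)/(HL coefficient) — independent of the other coefficients.
With the change, L* = 0.313/0.0323 = 9.69; it rises from 4.61.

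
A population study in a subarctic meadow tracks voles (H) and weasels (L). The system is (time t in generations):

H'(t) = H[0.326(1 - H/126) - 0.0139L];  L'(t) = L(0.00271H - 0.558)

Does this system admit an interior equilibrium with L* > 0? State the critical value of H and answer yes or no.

Threshold H = 206; K < 206, so no, the predator goes extinct.

The predator equation gives dL/dt > 0 only when H > 0.558/0.00271 = 206.
Without the predator, H → K = 126. Since 126 < 206, the predator cannot invade.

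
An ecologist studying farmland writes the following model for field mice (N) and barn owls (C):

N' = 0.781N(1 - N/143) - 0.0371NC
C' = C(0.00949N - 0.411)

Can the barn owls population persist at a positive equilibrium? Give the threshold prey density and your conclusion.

The predator equation gives dC/dt > 0 only when N > 0.411/0.00949 = 43.3.
Without the predator, N → K = 143. Since 143 > 43.3, the predator can invade and persist.

Threshold N = 43.3; K > 43.3, so yes, the predator persists.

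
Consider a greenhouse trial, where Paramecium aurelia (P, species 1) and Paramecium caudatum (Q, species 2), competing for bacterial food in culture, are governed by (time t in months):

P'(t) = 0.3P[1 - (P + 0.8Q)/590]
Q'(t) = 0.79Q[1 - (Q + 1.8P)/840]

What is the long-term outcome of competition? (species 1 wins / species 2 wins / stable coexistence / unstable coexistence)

unstable coexistence (outcome depends on initial conditions)

Compare the nullcline intercepts: K1/α12 = 590/0.8 = 738 < K2 = 840; K2/α21 = 840/1.8 = 467 < K1 = 590.
Since both are reversed, neither can invade when rare; the interior point is a saddle.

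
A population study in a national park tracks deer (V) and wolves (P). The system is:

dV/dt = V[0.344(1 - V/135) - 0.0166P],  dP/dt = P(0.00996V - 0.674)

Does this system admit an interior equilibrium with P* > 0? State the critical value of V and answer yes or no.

The predator equation gives dP/dt > 0 only when V > 0.674/0.00996 = 67.7.
Without the predator, V → K = 135. Since 135 > 67.7, the predator can invade and persist.

Threshold V = 67.7; K > 67.7, so yes, the predator persists.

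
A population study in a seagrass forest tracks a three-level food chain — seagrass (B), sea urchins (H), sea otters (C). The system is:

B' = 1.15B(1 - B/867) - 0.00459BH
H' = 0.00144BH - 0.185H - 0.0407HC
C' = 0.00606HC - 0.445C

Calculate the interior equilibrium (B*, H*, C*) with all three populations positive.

From dC/dt = 0: 0.00606H* = 0.445, so H* = 73.4.
From dB/dt = 0: 1.15(1 - B*/867) = 0.00459·73.4, giving B* = 867·(1 - 0.293) = 613.
From dH/dt = 0: 0.00144·613 - 0.185 = 0.0407C*, so C* = 0.698/0.0407 = 17.1.

B* ≈ 613, H* ≈ 73.4, C* ≈ 17.1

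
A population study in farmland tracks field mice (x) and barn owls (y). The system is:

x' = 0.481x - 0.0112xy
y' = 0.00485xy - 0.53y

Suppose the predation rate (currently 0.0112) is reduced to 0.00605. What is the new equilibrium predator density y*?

y* ≈ 79.5

At the interior fixed point, setting dx/dt = 0 with x > 0 fixes y* = (prey growth rate)/(xy coefficient) — independent of the other coefficients.
With the change, y* = 0.481/0.00605 = 79.5; it rises from 42.9.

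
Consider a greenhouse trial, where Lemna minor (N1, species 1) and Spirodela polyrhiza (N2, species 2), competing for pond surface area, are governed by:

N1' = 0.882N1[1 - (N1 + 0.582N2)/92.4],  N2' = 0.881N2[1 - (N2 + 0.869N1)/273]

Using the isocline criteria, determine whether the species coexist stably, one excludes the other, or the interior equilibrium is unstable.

Compare the nullcline intercepts: K1/α12 = 92.4/0.582 = 159 < K2 = 273; K2/α21 = 273/0.869 = 314 > K1 = 92.4.
Since the inequalities point opposite ways, species 2 can invade but species 1 cannot.

species 2 excludes species 1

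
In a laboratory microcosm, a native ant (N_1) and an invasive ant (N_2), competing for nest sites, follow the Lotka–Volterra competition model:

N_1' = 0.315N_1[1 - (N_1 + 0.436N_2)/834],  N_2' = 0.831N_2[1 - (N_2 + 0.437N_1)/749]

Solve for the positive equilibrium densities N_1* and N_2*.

Setting both brackets to zero gives the nullclines N_1 + 0.436N_2 = 834 and 0.437N_1 + N_2 = 749.
Substituting N_2 = 749 - 0.437N_1 into the first: N_1(1 - 0.436·0.437) = 834 - 0.436·749.
So N_1* = 507/0.809 = 627, and then N_2* = 749 - 0.437·627 = 475.

N_1* ≈ 627, N_2* ≈ 475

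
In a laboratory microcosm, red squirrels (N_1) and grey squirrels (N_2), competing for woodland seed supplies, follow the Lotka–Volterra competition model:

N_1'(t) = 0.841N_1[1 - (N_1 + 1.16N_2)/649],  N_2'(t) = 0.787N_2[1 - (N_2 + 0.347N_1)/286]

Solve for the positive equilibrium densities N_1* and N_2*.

Setting both brackets to zero gives the nullclines N_1 + 1.16N_2 = 649 and 0.347N_1 + N_2 = 286.
Substituting N_2 = 286 - 0.347N_1 into the first: N_1(1 - 1.16·0.347) = 649 - 1.16·286.
So N_1* = 317/0.597 = 531, and then N_2* = 286 - 0.347·531 = 102.

N_1* ≈ 531, N_2* ≈ 102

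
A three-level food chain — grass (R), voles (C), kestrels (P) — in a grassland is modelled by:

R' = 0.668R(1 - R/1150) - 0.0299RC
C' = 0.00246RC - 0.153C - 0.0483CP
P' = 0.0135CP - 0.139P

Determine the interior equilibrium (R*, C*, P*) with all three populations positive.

R* ≈ 620, C* ≈ 10.3, P* ≈ 28.4

From dP/dt = 0: 0.0135C* = 0.139, so C* = 10.3.
From dR/dt = 0: 0.668(1 - R*/1150) = 0.0299·10.3, giving R* = 1150·(1 - 0.461) = 620.
From dC/dt = 0: 0.00246·620 - 0.153 = 0.0483P*, so P* = 1.37/0.0483 = 28.4.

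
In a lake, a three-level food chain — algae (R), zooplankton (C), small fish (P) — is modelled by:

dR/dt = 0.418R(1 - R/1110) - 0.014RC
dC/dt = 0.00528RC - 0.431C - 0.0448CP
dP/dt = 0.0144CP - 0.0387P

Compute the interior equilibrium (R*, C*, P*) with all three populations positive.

R* ≈ 1010, C* ≈ 2.69, P* ≈ 109

From dP/dt = 0: 0.0144C* = 0.0387, so C* = 2.69.
From dR/dt = 0: 0.418(1 - R*/1110) = 0.014·2.69, giving R* = 1110·(1 - 0.09) = 1010.
From dC/dt = 0: 0.00528·1010 - 0.431 = 0.0448P*, so P* = 4.9/0.0448 = 109.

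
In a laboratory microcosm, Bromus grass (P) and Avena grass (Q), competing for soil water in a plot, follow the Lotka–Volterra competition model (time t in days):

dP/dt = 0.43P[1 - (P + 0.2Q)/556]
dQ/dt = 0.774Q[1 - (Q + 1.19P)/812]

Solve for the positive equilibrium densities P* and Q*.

Setting both brackets to zero gives the nullclines P + 0.2Q = 556 and 1.19P + Q = 812.
Substituting Q = 812 - 1.19P into the first: P(1 - 0.2·1.19) = 556 - 0.2·812.
So P* = 394/0.762 = 517, and then Q* = 812 - 1.19·517 = 197.

P* ≈ 517, Q* ≈ 197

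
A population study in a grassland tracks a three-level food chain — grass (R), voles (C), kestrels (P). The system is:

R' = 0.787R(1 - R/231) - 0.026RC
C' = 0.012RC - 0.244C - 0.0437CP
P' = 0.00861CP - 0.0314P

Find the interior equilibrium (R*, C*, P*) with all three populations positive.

From dP/dt = 0: 0.00861C* = 0.0314, so C* = 3.65.
From dR/dt = 0: 0.787(1 - R*/231) = 0.026·3.65, giving R* = 231·(1 - 0.12) = 203.
From dC/dt = 0: 0.012·203 - 0.244 = 0.0437P*, so P* = 2.19/0.0437 = 50.2.

R* ≈ 203, C* ≈ 3.65, P* ≈ 50.2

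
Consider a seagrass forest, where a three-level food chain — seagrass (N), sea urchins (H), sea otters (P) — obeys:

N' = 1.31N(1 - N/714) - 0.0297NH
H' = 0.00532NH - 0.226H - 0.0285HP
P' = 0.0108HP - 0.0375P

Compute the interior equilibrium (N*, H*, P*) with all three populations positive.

N* ≈ 658, H* ≈ 3.47, P* ≈ 115

From dP/dt = 0: 0.0108H* = 0.0375, so H* = 3.47.
From dN/dt = 0: 1.31(1 - N*/714) = 0.0297·3.47, giving N* = 714·(1 - 0.0787) = 658.
From dH/dt = 0: 0.00532·658 - 0.226 = 0.0285P*, so P* = 3.27/0.0285 = 115.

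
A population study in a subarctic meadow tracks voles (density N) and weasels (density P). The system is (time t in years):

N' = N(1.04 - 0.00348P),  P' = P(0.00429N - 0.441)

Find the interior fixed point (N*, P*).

N* ≈ 103, P* ≈ 299

Set dP/dt = 0 with P > 0: 0.00429N - 0.441 = 0, so N* = 0.441/0.00429 = 103.
Set dN/dt = 0 with N > 0: 1.04 - 0.00348P = 0, so P* = 1.04/0.00348 = 299.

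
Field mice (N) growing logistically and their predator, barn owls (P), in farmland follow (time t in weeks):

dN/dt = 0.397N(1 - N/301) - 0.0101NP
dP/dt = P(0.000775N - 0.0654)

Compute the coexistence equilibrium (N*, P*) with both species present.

N* ≈ 84.4, P* ≈ 28.3

From dP/dt = 0 with P > 0: 0.000775N* = 0.0654, so N* = 84.4.
Substitute into dN/dt = 0: 0.397(1 - 84.4/301) = 0.0101P*.
The bracket is 0.72, giving P* = 0.286/0.0101 = 28.3.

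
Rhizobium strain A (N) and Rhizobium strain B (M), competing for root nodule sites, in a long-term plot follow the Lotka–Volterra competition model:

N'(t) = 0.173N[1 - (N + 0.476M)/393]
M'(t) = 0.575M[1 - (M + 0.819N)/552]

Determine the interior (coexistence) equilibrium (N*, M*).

Setting both brackets to zero gives the nullclines N + 0.476M = 393 and 0.819N + M = 552.
Substituting M = 552 - 0.819N into the first: N(1 - 0.476·0.819) = 393 - 0.476·552.
So N* = 130/0.61 = 213, and then M* = 552 - 0.819·213 = 377.

N* ≈ 213, M* ≈ 377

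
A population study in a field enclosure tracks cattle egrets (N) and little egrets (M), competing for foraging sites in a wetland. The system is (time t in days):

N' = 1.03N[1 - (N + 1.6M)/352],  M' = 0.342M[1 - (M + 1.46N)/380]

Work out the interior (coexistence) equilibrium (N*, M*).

N* ≈ 192, M* ≈ 100

Setting both brackets to zero gives the nullclines N + 1.6M = 352 and 1.46N + M = 380.
Substituting M = 380 - 1.46N into the first: N(1 - 1.6·1.46) = 352 - 1.6·380.
So N* = -256/-1.34 = 192, and then M* = 380 - 1.46·192 = 100.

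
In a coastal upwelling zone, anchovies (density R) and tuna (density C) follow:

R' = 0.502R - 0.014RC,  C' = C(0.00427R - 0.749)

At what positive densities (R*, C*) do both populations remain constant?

R* ≈ 175, C* ≈ 35.9

Set dC/dt = 0 with C > 0: 0.00427R - 0.749 = 0, so R* = 0.749/0.00427 = 175.
Set dR/dt = 0 with R > 0: 0.502 - 0.014C = 0, so C* = 0.502/0.014 = 35.9.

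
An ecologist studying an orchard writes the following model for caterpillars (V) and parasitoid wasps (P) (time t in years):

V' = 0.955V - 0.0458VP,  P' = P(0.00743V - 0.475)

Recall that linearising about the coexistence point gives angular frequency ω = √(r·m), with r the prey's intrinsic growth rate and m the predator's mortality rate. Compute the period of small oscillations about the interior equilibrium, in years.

T ≈ 9.33 years

Here r = 0.955 and m = 0.475, so r·m = 0.454.
ω = √0.454 = 0.674 per year, hence T = 2π/ω ≈ 9.33 years.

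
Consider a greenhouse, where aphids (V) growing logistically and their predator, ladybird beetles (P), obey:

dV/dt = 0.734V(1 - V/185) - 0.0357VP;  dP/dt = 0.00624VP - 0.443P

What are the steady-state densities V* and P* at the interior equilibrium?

V* ≈ 71, P* ≈ 12.7

From dP/dt = 0 with P > 0: 0.00624V* = 0.443, so V* = 71.
Substitute into dV/dt = 0: 0.734(1 - 71/185) = 0.0357P*.
The bracket is 0.616, giving P* = 0.452/0.0357 = 12.7.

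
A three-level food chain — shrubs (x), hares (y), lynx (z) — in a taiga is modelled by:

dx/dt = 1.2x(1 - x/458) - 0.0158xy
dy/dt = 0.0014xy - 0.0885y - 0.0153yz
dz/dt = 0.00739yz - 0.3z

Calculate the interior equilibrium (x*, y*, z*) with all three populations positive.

x* ≈ 213, y* ≈ 40.6, z* ≈ 13.7

From dz/dt = 0: 0.00739y* = 0.3, so y* = 40.6.
From dx/dt = 0: 1.2(1 - x*/458) = 0.0158·40.6, giving x* = 458·(1 - 0.535) = 213.
From dy/dt = 0: 0.0014·213 - 0.0885 = 0.0153z*, so z* = 0.21/0.0153 = 13.7.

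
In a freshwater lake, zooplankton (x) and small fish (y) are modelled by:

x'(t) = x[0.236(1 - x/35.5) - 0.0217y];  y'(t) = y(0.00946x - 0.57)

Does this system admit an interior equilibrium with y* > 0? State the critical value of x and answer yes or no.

Threshold x = 60.3; K < 60.3, so no, the predator goes extinct.

The predator equation gives dy/dt > 0 only when x > 0.57/0.00946 = 60.3.
Without the predator, x → K = 35.5. Since 35.5 < 60.3, the predator cannot invade.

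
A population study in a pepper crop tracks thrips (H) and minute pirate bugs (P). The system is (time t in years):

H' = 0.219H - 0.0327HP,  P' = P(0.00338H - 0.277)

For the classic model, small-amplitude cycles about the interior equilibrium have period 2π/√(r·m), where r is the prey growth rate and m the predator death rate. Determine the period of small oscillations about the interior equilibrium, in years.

Here r = 0.219 and m = 0.277, so r·m = 0.0607.
ω = √0.0607 = 0.246 per year, hence T = 2π/ω ≈ 25.5 years.

T ≈ 25.5 years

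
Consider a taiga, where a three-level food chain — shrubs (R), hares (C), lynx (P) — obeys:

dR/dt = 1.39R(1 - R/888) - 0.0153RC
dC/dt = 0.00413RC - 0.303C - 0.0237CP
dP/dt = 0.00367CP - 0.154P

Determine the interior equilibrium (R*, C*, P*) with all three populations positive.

From dP/dt = 0: 0.00367C* = 0.154, so C* = 42.
From dR/dt = 0: 1.39(1 - R*/888) = 0.0153·42, giving R* = 888·(1 - 0.462) = 478.
From dC/dt = 0: 0.00413·478 - 0.303 = 0.0237P*, so P* = 1.67/0.0237 = 70.5.

R* ≈ 478, C* ≈ 42, P* ≈ 70.5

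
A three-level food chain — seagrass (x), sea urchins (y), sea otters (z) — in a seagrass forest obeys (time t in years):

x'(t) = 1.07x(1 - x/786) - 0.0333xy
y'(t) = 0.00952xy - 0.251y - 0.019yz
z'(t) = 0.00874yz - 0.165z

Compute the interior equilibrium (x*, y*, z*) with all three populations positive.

From dz/dt = 0: 0.00874y* = 0.165, so y* = 18.9.
From dx/dt = 0: 1.07(1 - x*/786) = 0.0333·18.9, giving x* = 786·(1 - 0.588) = 324.
From dy/dt = 0: 0.00952·324 - 0.251 = 0.019z*, so z* = 2.84/0.019 = 149.

x* ≈ 324, y* ≈ 18.9, z* ≈ 149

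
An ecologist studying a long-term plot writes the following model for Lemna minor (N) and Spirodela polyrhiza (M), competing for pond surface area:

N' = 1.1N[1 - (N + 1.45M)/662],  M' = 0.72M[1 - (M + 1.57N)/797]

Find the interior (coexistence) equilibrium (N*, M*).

Setting both brackets to zero gives the nullclines N + 1.45M = 662 and 1.57N + M = 797.
Substituting M = 797 - 1.57N into the first: N(1 - 1.45·1.57) = 662 - 1.45·797.
So N* = -494/-1.28 = 387, and then M* = 797 - 1.57·387 = 190.

N* ≈ 387, M* ≈ 190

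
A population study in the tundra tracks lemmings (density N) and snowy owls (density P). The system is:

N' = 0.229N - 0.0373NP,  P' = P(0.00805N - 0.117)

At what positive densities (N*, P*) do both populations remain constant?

N* ≈ 14.5, P* ≈ 6.14

Set dP/dt = 0 with P > 0: 0.00805N - 0.117 = 0, so N* = 0.117/0.00805 = 14.5.
Set dN/dt = 0 with N > 0: 0.229 - 0.0373P = 0, so P* = 0.229/0.0373 = 6.14.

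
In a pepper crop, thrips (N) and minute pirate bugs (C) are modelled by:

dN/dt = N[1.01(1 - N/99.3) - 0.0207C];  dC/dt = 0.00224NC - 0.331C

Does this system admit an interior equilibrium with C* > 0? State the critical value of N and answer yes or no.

The predator equation gives dC/dt > 0 only when N > 0.331/0.00224 = 148.
Without the predator, N → K = 99.3. Since 99.3 < 148, the predator cannot invade.

Threshold N = 148; K < 148, so no, the predator goes extinct.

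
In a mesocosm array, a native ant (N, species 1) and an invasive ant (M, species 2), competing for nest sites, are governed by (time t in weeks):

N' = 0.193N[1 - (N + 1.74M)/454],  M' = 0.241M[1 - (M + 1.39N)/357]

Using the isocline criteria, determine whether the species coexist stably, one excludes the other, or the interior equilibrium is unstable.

Compare the nullcline intercepts: K1/α12 = 454/1.74 = 261 < K2 = 357; K2/α21 = 357/1.39 = 257 < K1 = 454.
Since both are reversed, neither can invade when rare; the interior point is a saddle.

unstable coexistence (outcome depends on initial conditions)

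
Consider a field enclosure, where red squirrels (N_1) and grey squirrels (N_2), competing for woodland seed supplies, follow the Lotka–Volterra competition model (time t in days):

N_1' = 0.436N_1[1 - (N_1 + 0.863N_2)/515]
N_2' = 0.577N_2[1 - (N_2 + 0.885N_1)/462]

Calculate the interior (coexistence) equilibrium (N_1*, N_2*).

N_1* ≈ 492, N_2* ≈ 26.3

Setting both brackets to zero gives the nullclines N_1 + 0.863N_2 = 515 and 0.885N_1 + N_2 = 462.
Substituting N_2 = 462 - 0.885N_1 into the first: N_1(1 - 0.863·0.885) = 515 - 0.863·462.
So N_1* = 116/0.236 = 492, and then N_2* = 462 - 0.885·492 = 26.3.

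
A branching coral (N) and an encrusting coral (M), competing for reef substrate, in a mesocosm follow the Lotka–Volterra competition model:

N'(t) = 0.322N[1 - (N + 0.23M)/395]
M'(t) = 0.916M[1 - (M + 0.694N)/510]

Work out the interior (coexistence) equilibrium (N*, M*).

Setting both brackets to zero gives the nullclines N + 0.23M = 395 and 0.694N + M = 510.
Substituting M = 510 - 0.694N into the first: N(1 - 0.23·0.694) = 395 - 0.23·510.
So N* = 278/0.84 = 330, and then M* = 510 - 0.694·330 = 281.

N* ≈ 330, M* ≈ 281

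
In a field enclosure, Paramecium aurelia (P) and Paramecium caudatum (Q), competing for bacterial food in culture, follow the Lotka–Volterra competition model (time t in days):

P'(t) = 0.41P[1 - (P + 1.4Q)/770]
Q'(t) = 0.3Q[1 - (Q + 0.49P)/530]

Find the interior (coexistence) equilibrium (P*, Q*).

Setting both brackets to zero gives the nullclines P + 1.4Q = 770 and 0.49P + Q = 530.
Substituting Q = 530 - 0.49P into the first: P(1 - 1.4·0.49) = 770 - 1.4·530.
So P* = 28/0.314 = 89.2, and then Q* = 530 - 0.49·89.2 = 486.

P* ≈ 89.2, Q* ≈ 486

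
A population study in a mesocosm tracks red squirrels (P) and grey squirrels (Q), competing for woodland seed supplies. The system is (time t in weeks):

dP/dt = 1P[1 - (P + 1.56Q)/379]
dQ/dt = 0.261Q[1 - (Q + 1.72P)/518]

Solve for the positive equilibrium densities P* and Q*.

Setting both brackets to zero gives the nullclines P + 1.56Q = 379 and 1.72P + Q = 518.
Substituting Q = 518 - 1.72P into the first: P(1 - 1.56·1.72) = 379 - 1.56·518.
So P* = -429/-1.68 = 255, and then Q* = 518 - 1.72·255 = 79.5.

P* ≈ 255, Q* ≈ 79.5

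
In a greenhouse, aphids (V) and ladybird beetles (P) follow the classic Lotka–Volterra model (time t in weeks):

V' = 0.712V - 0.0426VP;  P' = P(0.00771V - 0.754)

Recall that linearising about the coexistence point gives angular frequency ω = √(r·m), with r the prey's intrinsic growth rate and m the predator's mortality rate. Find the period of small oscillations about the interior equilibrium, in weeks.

T ≈ 8.58 weeks

Here r = 0.712 and m = 0.754, so r·m = 0.537.
ω = √0.537 = 0.733 per week, hence T = 2π/ω ≈ 8.58 weeks.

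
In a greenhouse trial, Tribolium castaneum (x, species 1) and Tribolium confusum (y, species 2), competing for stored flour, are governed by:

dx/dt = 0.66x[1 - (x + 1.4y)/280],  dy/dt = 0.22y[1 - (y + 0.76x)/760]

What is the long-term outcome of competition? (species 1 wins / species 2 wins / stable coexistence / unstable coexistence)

species 2 excludes species 1

Compare the nullcline intercepts: K1/α12 = 280/1.4 = 200 < K2 = 760; K2/α21 = 760/0.76 = 1000 > K1 = 280.
Since the inequalities point opposite ways, species 2 can invade but species 1 cannot.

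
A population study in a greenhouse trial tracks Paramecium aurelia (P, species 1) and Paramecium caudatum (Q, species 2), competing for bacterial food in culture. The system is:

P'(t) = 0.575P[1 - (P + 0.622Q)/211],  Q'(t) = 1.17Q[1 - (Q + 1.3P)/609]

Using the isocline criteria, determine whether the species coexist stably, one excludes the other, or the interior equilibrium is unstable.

Compare the nullcline intercepts: K1/α12 = 211/0.622 = 339 < K2 = 609; K2/α21 = 609/1.3 = 468 > K1 = 211.
Since the inequalities point opposite ways, species 2 can invade but species 1 cannot.

species 2 excludes species 1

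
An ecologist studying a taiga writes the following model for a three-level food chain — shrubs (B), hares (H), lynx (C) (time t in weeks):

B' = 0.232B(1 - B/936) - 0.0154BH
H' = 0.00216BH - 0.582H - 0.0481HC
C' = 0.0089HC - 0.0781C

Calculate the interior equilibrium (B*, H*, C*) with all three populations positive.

From dC/dt = 0: 0.0089H* = 0.0781, so H* = 8.78.
From dB/dt = 0: 0.232(1 - B*/936) = 0.0154·8.78, giving B* = 936·(1 - 0.582) = 391.
From dH/dt = 0: 0.00216·391 - 0.582 = 0.0481C*, so C* = 0.262/0.0481 = 5.45.

B* ≈ 391, H* ≈ 8.78, C* ≈ 5.45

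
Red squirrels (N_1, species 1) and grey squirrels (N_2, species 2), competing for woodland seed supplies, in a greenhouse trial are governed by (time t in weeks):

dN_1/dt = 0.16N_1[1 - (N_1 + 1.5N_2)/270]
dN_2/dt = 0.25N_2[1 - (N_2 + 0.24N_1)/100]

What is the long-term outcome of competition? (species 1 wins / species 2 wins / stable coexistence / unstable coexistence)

stable coexistence

Compare the nullcline intercepts: K1/α12 = 270/1.5 = 180 > K2 = 100; K2/α21 = 100/0.24 = 417 > K1 = 270.
Since both inequalities hold, each species can invade when rare, so the interior equilibrium is stable.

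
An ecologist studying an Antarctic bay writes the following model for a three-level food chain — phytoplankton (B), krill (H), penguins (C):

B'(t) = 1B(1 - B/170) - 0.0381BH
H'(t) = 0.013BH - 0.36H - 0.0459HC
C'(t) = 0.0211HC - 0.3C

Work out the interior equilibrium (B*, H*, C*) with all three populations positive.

From dC/dt = 0: 0.0211H* = 0.3, so H* = 14.2.
From dB/dt = 0: 1(1 - B*/170) = 0.0381·14.2, giving B* = 170·(1 - 0.542) = 77.9.
From dH/dt = 0: 0.013·77.9 - 0.36 = 0.0459C*, so C* = 0.653/0.0459 = 14.2.

B* ≈ 77.9, H* ≈ 14.2, C* ≈ 14.2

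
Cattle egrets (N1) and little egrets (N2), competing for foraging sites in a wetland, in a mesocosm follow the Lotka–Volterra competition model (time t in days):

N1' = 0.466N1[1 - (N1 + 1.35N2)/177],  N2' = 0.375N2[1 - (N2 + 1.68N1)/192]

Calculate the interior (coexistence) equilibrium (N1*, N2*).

N1* ≈ 64.8, N2* ≈ 83.1

Setting both brackets to zero gives the nullclines N1 + 1.35N2 = 177 and 1.68N1 + N2 = 192.
Substituting N2 = 192 - 1.68N1 into the first: N1(1 - 1.35·1.68) = 177 - 1.35·192.
So N1* = -82.2/-1.27 = 64.8, and then N2* = 192 - 1.68·64.8 = 83.1.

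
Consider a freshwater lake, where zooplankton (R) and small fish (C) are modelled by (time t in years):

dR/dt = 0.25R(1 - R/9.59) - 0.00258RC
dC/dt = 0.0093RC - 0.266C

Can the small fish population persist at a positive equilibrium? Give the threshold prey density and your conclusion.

Threshold R = 28.6; K < 28.6, so no, the predator goes extinct.

The predator equation gives dC/dt > 0 only when R > 0.266/0.0093 = 28.6.
Without the predator, R → K = 9.59. Since 9.59 < 28.6, the predator cannot invade.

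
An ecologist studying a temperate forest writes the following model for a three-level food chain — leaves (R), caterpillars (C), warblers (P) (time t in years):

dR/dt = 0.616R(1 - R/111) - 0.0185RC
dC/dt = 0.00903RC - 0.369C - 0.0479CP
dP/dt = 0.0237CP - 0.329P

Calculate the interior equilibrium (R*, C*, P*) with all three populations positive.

R* ≈ 64.7, C* ≈ 13.9, P* ≈ 4.5

From dP/dt = 0: 0.0237C* = 0.329, so C* = 13.9.
From dR/dt = 0: 0.616(1 - R*/111) = 0.0185·13.9, giving R* = 111·(1 - 0.417) = 64.7.
From dC/dt = 0: 0.00903·64.7 - 0.369 = 0.0479P*, so P* = 0.215/0.0479 = 4.5.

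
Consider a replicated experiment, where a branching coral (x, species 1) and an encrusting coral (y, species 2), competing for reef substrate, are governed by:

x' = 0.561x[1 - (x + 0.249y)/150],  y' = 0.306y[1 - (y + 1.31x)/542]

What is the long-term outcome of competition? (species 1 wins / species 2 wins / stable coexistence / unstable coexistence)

Compare the nullcline intercepts: K1/α12 = 150/0.249 = 602 > K2 = 542; K2/α21 = 542/1.31 = 414 > K1 = 150.
Since both inequalities hold, each species can invade when rare, so the interior equilibrium is stable.

stable coexistence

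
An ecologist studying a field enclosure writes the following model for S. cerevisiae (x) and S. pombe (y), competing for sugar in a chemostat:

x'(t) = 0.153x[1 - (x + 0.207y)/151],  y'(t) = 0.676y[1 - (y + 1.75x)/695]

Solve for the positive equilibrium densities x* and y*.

x* ≈ 11.2, y* ≈ 675

Setting both brackets to zero gives the nullclines x + 0.207y = 151 and 1.75x + y = 695.
Substituting y = 695 - 1.75x into the first: x(1 - 0.207·1.75) = 151 - 0.207·695.
So x* = 7.14/0.638 = 11.2, and then y* = 695 - 1.75·11.2 = 675.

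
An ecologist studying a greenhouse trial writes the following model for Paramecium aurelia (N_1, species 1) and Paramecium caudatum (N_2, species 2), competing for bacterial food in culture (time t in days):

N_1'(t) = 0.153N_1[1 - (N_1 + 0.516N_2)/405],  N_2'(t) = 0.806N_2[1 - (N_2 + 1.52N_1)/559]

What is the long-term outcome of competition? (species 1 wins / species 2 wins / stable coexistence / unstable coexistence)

Compare the nullcline intercepts: K1/α12 = 405/0.516 = 785 > K2 = 559; K2/α21 = 559/1.52 = 368 < K1 = 405.
Since the inequalities point opposite ways, species 1 can invade but species 2 cannot.

species 1 excludes species 2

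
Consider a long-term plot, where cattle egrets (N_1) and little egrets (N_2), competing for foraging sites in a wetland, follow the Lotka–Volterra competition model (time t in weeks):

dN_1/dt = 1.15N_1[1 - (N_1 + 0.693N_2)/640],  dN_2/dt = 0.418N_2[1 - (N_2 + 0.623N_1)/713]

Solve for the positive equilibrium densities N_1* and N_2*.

Setting both brackets to zero gives the nullclines N_1 + 0.693N_2 = 640 and 0.623N_1 + N_2 = 713.
Substituting N_2 = 713 - 0.623N_1 into the first: N_1(1 - 0.693·0.623) = 640 - 0.693·713.
So N_1* = 146/0.568 = 257, and then N_2* = 713 - 0.623·257 = 553.

N_1* ≈ 257, N_2* ≈ 553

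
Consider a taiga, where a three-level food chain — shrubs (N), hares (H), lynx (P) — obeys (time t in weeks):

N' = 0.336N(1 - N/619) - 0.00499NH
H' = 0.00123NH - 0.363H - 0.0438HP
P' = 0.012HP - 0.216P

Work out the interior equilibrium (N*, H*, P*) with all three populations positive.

From dP/dt = 0: 0.012H* = 0.216, so H* = 18.
From dN/dt = 0: 0.336(1 - N*/619) = 0.00499·18, giving N* = 619·(1 - 0.267) = 454.
From dH/dt = 0: 0.00123·454 - 0.363 = 0.0438P*, so P* = 0.195/0.0438 = 4.45.

N* ≈ 454, H* ≈ 18, P* ≈ 4.45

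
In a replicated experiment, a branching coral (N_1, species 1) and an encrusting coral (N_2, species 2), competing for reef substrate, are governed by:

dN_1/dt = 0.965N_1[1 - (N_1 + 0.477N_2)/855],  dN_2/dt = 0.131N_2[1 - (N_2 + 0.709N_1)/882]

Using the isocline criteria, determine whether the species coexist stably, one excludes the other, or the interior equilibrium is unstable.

stable coexistence

Compare the nullcline intercepts: K1/α12 = 855/0.477 = 1790 > K2 = 882; K2/α21 = 882/0.709 = 1240 > K1 = 855.
Since both inequalities hold, each species can invade when rare, so the interior equilibrium is stable.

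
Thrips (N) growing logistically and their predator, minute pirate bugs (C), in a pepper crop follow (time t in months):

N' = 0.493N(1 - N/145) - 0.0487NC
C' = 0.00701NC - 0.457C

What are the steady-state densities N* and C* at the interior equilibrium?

From dC/dt = 0 with C > 0: 0.00701N* = 0.457, so N* = 65.2.
Substitute into dN/dt = 0: 0.493(1 - 65.2/145) = 0.0487C*.
The bracket is 0.55, giving C* = 0.271/0.0487 = 5.57.

N* ≈ 65.2, C* ≈ 5.57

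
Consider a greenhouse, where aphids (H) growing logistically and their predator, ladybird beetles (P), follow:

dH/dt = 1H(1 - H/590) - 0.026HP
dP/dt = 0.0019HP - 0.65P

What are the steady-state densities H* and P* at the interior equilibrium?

H* ≈ 342, P* ≈ 16.2

From dP/dt = 0 with P > 0: 0.0019H* = 0.65, so H* = 342.
Substitute into dH/dt = 0: 1(1 - 342/590) = 0.026P*.
The bracket is 0.42, giving P* = 0.42/0.026 = 16.2.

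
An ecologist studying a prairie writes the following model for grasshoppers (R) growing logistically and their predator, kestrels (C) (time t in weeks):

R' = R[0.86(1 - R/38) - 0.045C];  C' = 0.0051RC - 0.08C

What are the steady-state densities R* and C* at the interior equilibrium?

R* ≈ 15.7, C* ≈ 11.2

From dC/dt = 0 with C > 0: 0.0051R* = 0.08, so R* = 15.7.
Substitute into dR/dt = 0: 0.86(1 - 15.7/38) = 0.045C*.
The bracket is 0.587, giving C* = 0.505/0.045 = 11.2.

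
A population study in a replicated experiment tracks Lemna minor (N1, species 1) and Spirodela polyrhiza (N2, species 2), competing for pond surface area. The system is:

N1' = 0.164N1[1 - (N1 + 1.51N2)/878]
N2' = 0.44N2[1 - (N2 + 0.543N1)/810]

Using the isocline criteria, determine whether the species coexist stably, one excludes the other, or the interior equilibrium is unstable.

Compare the nullcline intercepts: K1/α12 = 878/1.51 = 581 < K2 = 810; K2/α21 = 810/0.543 = 1490 > K1 = 878.
Since the inequalities point opposite ways, species 2 can invade but species 1 cannot.

species 2 excludes species 1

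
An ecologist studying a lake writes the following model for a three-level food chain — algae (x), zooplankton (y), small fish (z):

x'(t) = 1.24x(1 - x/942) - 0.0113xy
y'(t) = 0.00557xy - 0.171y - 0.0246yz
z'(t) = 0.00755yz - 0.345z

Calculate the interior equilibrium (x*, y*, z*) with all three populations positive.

From dz/dt = 0: 0.00755y* = 0.345, so y* = 45.7.
From dx/dt = 0: 1.24(1 - x*/942) = 0.0113·45.7, giving x* = 942·(1 - 0.416) = 550.
From dy/dt = 0: 0.00557·550 - 0.171 = 0.0246z*, so z* = 2.89/0.0246 = 118.

x* ≈ 550, y* ≈ 45.7, z* ≈ 118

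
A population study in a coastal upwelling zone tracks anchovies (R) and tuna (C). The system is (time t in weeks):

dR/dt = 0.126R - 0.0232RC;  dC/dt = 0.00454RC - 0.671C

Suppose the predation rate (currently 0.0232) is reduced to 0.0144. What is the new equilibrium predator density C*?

C* ≈ 8.75

At the interior fixed point, setting dR/dt = 0 with R > 0 fixes C* = (prey growth rate)/(RC coefficient) — independent of the other coefficients.
With the change, C* = 0.126/0.0144 = 8.75; it rises from 5.43.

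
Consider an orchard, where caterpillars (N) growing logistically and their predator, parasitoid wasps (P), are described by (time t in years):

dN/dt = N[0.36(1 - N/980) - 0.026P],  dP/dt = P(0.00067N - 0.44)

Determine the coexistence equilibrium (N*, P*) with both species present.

From dP/dt = 0 with P > 0: 0.00067N* = 0.44, so N* = 657.
Substitute into dN/dt = 0: 0.36(1 - 657/980) = 0.026P*.
The bracket is 0.33, giving P* = 0.119/0.026 = 4.57.

N* ≈ 657, P* ≈ 4.57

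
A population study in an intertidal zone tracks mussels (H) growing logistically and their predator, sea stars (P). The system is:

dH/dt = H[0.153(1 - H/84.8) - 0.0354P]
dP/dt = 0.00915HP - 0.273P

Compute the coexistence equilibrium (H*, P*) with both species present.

From dP/dt = 0 with P > 0: 0.00915H* = 0.273, so H* = 29.8.
Substitute into dH/dt = 0: 0.153(1 - 29.8/84.8) = 0.0354P*.
The bracket is 0.648, giving P* = 0.0992/0.0354 = 2.8.

H* ≈ 29.8, P* ≈ 2.8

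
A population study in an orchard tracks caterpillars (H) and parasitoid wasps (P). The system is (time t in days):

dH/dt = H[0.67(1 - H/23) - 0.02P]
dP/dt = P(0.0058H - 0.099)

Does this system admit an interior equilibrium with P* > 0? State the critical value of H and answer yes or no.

The predator equation gives dP/dt > 0 only when H > 0.099/0.0058 = 17.1.
Without the predator, H → K = 23. Since 23 > 17.1, the predator can invade and persist.

Threshold H = 17.1; K > 17.1, so yes, the predator persists.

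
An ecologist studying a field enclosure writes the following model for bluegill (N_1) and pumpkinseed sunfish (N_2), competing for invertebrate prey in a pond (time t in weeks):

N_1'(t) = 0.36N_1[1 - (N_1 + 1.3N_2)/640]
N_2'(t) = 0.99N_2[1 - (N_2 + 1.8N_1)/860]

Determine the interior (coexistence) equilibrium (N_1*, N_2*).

Setting both brackets to zero gives the nullclines N_1 + 1.3N_2 = 640 and 1.8N_1 + N_2 = 860.
Substituting N_2 = 860 - 1.8N_1 into the first: N_1(1 - 1.3·1.8) = 640 - 1.3·860.
So N_1* = -478/-1.34 = 357, and then N_2* = 860 - 1.8·357 = 218.

N_1* ≈ 357, N_2* ≈ 218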